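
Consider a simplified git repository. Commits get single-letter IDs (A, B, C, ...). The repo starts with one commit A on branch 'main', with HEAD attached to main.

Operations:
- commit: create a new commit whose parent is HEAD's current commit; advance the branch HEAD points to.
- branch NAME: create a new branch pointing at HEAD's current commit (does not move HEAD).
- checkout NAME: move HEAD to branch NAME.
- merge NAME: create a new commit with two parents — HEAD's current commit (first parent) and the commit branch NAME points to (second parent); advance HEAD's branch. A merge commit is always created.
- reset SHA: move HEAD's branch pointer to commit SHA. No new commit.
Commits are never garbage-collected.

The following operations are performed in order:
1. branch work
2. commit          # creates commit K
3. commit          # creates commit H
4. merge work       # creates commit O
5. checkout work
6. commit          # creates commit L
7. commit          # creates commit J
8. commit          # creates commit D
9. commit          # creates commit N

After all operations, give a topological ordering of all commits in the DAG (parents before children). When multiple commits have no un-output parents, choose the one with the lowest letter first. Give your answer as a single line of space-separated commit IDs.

After op 1 (branch): HEAD=main@A [main=A work=A]
After op 2 (commit): HEAD=main@K [main=K work=A]
After op 3 (commit): HEAD=main@H [main=H work=A]
After op 4 (merge): HEAD=main@O [main=O work=A]
After op 5 (checkout): HEAD=work@A [main=O work=A]
After op 6 (commit): HEAD=work@L [main=O work=L]
After op 7 (commit): HEAD=work@J [main=O work=J]
After op 8 (commit): HEAD=work@D [main=O work=D]
After op 9 (commit): HEAD=work@N [main=O work=N]
commit A: parents=[]
commit D: parents=['J']
commit H: parents=['K']
commit J: parents=['L']
commit K: parents=['A']
commit L: parents=['A']
commit N: parents=['D']
commit O: parents=['H', 'A']

Answer: A K H L J D N O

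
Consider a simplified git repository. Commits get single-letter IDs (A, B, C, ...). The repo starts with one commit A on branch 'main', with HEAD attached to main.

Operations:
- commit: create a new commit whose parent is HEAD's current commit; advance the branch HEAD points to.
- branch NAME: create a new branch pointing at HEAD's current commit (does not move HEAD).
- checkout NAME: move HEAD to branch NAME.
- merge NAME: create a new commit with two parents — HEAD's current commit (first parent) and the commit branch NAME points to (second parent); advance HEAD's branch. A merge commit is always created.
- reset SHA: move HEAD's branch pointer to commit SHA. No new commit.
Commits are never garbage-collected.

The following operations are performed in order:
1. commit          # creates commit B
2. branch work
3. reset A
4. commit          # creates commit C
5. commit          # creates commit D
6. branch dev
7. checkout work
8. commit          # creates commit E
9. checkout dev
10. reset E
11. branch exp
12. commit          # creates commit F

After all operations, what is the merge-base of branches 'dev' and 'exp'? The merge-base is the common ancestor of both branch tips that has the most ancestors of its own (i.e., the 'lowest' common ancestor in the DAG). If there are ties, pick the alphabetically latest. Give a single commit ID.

After op 1 (commit): HEAD=main@B [main=B]
After op 2 (branch): HEAD=main@B [main=B work=B]
After op 3 (reset): HEAD=main@A [main=A work=B]
After op 4 (commit): HEAD=main@C [main=C work=B]
After op 5 (commit): HEAD=main@D [main=D work=B]
After op 6 (branch): HEAD=main@D [dev=D main=D work=B]
After op 7 (checkout): HEAD=work@B [dev=D main=D work=B]
After op 8 (commit): HEAD=work@E [dev=D main=D work=E]
After op 9 (checkout): HEAD=dev@D [dev=D main=D work=E]
After op 10 (reset): HEAD=dev@E [dev=E main=D work=E]
After op 11 (branch): HEAD=dev@E [dev=E exp=E main=D work=E]
After op 12 (commit): HEAD=dev@F [dev=F exp=E main=D work=E]
ancestors(dev=F): ['A', 'B', 'E', 'F']
ancestors(exp=E): ['A', 'B', 'E']
common: ['A', 'B', 'E']

Answer: E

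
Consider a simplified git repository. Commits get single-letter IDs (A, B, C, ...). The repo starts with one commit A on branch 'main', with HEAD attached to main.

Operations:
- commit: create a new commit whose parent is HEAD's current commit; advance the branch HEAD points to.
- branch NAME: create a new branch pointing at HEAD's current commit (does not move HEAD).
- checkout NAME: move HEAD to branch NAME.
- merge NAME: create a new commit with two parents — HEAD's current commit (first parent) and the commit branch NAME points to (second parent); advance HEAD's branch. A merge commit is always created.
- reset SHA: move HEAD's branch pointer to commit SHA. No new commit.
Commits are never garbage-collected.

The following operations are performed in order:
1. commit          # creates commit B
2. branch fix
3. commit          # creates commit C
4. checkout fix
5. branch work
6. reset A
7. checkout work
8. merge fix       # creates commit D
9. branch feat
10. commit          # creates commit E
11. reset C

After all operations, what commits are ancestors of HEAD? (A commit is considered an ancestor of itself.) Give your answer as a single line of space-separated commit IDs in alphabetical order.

Answer: A B C

Derivation:
After op 1 (commit): HEAD=main@B [main=B]
After op 2 (branch): HEAD=main@B [fix=B main=B]
After op 3 (commit): HEAD=main@C [fix=B main=C]
After op 4 (checkout): HEAD=fix@B [fix=B main=C]
After op 5 (branch): HEAD=fix@B [fix=B main=C work=B]
After op 6 (reset): HEAD=fix@A [fix=A main=C work=B]
After op 7 (checkout): HEAD=work@B [fix=A main=C work=B]
After op 8 (merge): HEAD=work@D [fix=A main=C work=D]
After op 9 (branch): HEAD=work@D [feat=D fix=A main=C work=D]
After op 10 (commit): HEAD=work@E [feat=D fix=A main=C work=E]
After op 11 (reset): HEAD=work@C [feat=D fix=A main=C work=C]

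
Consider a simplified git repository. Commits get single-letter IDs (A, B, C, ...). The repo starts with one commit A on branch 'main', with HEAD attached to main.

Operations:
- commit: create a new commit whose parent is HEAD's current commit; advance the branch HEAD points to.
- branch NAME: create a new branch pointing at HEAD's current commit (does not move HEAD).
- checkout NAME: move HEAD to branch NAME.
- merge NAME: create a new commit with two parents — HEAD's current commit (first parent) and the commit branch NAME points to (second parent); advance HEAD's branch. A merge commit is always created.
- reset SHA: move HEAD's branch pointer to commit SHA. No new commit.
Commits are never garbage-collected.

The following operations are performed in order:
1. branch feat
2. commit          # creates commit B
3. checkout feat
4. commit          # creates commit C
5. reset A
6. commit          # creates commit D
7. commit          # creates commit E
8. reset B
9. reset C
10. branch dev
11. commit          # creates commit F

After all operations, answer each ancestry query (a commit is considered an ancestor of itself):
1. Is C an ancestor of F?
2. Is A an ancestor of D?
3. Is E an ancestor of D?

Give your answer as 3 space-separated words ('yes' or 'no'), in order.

After op 1 (branch): HEAD=main@A [feat=A main=A]
After op 2 (commit): HEAD=main@B [feat=A main=B]
After op 3 (checkout): HEAD=feat@A [feat=A main=B]
After op 4 (commit): HEAD=feat@C [feat=C main=B]
After op 5 (reset): HEAD=feat@A [feat=A main=B]
After op 6 (commit): HEAD=feat@D [feat=D main=B]
After op 7 (commit): HEAD=feat@E [feat=E main=B]
After op 8 (reset): HEAD=feat@B [feat=B main=B]
After op 9 (reset): HEAD=feat@C [feat=C main=B]
After op 10 (branch): HEAD=feat@C [dev=C feat=C main=B]
After op 11 (commit): HEAD=feat@F [dev=C feat=F main=B]
ancestors(F) = {A,C,F}; C in? yes
ancestors(D) = {A,D}; A in? yes
ancestors(D) = {A,D}; E in? no

Answer: yes yes no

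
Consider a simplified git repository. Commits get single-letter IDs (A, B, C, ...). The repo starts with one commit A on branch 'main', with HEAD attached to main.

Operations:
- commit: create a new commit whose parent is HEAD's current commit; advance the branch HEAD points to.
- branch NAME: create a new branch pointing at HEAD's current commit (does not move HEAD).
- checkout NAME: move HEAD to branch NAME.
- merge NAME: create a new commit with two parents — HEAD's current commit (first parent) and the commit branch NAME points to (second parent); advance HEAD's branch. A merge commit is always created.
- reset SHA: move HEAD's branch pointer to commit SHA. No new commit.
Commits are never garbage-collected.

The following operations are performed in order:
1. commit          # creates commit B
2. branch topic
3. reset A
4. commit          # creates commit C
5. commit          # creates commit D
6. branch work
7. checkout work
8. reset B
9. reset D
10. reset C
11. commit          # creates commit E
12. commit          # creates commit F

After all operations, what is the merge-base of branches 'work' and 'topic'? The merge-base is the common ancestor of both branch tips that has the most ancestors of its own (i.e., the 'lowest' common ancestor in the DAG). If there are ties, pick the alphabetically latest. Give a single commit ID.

After op 1 (commit): HEAD=main@B [main=B]
After op 2 (branch): HEAD=main@B [main=B topic=B]
After op 3 (reset): HEAD=main@A [main=A topic=B]
After op 4 (commit): HEAD=main@C [main=C topic=B]
After op 5 (commit): HEAD=main@D [main=D topic=B]
After op 6 (branch): HEAD=main@D [main=D topic=B work=D]
After op 7 (checkout): HEAD=work@D [main=D topic=B work=D]
After op 8 (reset): HEAD=work@B [main=D topic=B work=B]
After op 9 (reset): HEAD=work@D [main=D topic=B work=D]
After op 10 (reset): HEAD=work@C [main=D topic=B work=C]
After op 11 (commit): HEAD=work@E [main=D topic=B work=E]
After op 12 (commit): HEAD=work@F [main=D topic=B work=F]
ancestors(work=F): ['A', 'C', 'E', 'F']
ancestors(topic=B): ['A', 'B']
common: ['A']

Answer: A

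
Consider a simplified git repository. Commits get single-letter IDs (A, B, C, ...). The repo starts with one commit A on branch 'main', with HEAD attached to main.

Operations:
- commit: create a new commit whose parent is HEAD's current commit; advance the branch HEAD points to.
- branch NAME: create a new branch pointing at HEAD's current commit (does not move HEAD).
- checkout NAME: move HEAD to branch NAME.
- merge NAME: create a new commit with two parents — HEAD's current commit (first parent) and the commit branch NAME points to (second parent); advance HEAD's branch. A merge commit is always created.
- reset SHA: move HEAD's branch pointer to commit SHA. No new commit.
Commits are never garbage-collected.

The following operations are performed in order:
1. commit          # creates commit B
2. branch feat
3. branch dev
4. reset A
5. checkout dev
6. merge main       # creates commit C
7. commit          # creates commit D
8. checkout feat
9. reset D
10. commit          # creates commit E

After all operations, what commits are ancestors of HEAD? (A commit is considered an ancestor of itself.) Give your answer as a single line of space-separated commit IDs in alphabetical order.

Answer: A B C D E

Derivation:
After op 1 (commit): HEAD=main@B [main=B]
After op 2 (branch): HEAD=main@B [feat=B main=B]
After op 3 (branch): HEAD=main@B [dev=B feat=B main=B]
After op 4 (reset): HEAD=main@A [dev=B feat=B main=A]
After op 5 (checkout): HEAD=dev@B [dev=B feat=B main=A]
After op 6 (merge): HEAD=dev@C [dev=C feat=B main=A]
After op 7 (commit): HEAD=dev@D [dev=D feat=B main=A]
After op 8 (checkout): HEAD=feat@B [dev=D feat=B main=A]
After op 9 (reset): HEAD=feat@D [dev=D feat=D main=A]
After op 10 (commit): HEAD=feat@E [dev=D feat=E main=A]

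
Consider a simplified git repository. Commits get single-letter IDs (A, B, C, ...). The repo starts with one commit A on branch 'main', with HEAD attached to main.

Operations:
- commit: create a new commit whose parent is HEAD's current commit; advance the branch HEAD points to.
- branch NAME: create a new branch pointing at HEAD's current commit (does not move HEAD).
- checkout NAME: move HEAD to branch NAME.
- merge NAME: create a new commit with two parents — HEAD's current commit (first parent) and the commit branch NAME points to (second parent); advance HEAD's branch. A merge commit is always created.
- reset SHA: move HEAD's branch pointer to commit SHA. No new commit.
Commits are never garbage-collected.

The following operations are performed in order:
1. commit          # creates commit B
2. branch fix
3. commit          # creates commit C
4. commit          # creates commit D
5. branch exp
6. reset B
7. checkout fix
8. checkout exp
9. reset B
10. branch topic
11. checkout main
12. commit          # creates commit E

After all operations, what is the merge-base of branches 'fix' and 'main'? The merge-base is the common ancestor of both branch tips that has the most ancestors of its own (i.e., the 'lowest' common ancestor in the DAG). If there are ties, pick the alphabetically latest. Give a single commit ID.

Answer: B

Derivation:
After op 1 (commit): HEAD=main@B [main=B]
After op 2 (branch): HEAD=main@B [fix=B main=B]
After op 3 (commit): HEAD=main@C [fix=B main=C]
After op 4 (commit): HEAD=main@D [fix=B main=D]
After op 5 (branch): HEAD=main@D [exp=D fix=B main=D]
After op 6 (reset): HEAD=main@B [exp=D fix=B main=B]
After op 7 (checkout): HEAD=fix@B [exp=D fix=B main=B]
After op 8 (checkout): HEAD=exp@D [exp=D fix=B main=B]
After op 9 (reset): HEAD=exp@B [exp=B fix=B main=B]
After op 10 (branch): HEAD=exp@B [exp=B fix=B main=B topic=B]
After op 11 (checkout): HEAD=main@B [exp=B fix=B main=B topic=B]
After op 12 (commit): HEAD=main@E [exp=B fix=B main=E topic=B]
ancestors(fix=B): ['A', 'B']
ancestors(main=E): ['A', 'B', 'E']
common: ['A', 'B']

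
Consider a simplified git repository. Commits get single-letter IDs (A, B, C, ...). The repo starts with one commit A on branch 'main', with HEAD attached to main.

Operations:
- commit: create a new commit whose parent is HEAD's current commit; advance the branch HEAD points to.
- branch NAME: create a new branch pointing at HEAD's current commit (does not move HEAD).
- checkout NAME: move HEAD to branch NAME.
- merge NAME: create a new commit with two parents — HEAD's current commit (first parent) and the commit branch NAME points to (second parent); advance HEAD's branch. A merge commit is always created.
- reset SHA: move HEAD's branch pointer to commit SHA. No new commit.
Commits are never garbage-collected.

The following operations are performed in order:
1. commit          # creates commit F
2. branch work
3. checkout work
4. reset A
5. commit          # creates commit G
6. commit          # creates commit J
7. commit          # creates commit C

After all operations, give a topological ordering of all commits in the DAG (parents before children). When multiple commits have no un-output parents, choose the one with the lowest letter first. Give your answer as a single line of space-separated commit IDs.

After op 1 (commit): HEAD=main@F [main=F]
After op 2 (branch): HEAD=main@F [main=F work=F]
After op 3 (checkout): HEAD=work@F [main=F work=F]
After op 4 (reset): HEAD=work@A [main=F work=A]
After op 5 (commit): HEAD=work@G [main=F work=G]
After op 6 (commit): HEAD=work@J [main=F work=J]
After op 7 (commit): HEAD=work@C [main=F work=C]
commit A: parents=[]
commit C: parents=['J']
commit F: parents=['A']
commit G: parents=['A']
commit J: parents=['G']

Answer: A F G J C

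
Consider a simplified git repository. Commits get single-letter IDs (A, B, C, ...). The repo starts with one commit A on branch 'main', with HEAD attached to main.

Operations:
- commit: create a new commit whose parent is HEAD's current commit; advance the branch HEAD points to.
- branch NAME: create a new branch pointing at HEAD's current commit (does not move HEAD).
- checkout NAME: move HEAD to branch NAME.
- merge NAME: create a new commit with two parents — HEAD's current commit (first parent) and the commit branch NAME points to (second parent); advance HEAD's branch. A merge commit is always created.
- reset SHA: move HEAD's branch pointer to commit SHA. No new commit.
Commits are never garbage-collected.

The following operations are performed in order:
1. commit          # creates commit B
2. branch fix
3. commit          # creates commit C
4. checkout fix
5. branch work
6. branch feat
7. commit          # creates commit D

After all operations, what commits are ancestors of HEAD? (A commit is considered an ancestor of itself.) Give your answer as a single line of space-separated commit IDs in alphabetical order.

After op 1 (commit): HEAD=main@B [main=B]
After op 2 (branch): HEAD=main@B [fix=B main=B]
After op 3 (commit): HEAD=main@C [fix=B main=C]
After op 4 (checkout): HEAD=fix@B [fix=B main=C]
After op 5 (branch): HEAD=fix@B [fix=B main=C work=B]
After op 6 (branch): HEAD=fix@B [feat=B fix=B main=C work=B]
After op 7 (commit): HEAD=fix@D [feat=B fix=D main=C work=B]

Answer: A B D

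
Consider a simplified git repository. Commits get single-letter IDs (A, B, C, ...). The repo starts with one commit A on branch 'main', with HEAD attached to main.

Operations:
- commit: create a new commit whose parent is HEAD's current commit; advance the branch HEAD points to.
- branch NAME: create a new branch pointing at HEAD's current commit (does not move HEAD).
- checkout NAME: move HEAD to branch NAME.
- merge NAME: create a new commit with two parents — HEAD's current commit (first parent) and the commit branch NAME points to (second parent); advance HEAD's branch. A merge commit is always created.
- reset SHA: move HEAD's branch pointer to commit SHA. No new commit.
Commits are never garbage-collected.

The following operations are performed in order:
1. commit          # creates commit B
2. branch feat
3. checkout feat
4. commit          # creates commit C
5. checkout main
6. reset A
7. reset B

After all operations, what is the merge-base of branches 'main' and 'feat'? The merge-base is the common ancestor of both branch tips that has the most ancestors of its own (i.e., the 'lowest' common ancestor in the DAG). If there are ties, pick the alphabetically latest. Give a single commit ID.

Answer: B

Derivation:
After op 1 (commit): HEAD=main@B [main=B]
After op 2 (branch): HEAD=main@B [feat=B main=B]
After op 3 (checkout): HEAD=feat@B [feat=B main=B]
After op 4 (commit): HEAD=feat@C [feat=C main=B]
After op 5 (checkout): HEAD=main@B [feat=C main=B]
After op 6 (reset): HEAD=main@A [feat=C main=A]
After op 7 (reset): HEAD=main@B [feat=C main=B]
ancestors(main=B): ['A', 'B']
ancestors(feat=C): ['A', 'B', 'C']
common: ['A', 'B']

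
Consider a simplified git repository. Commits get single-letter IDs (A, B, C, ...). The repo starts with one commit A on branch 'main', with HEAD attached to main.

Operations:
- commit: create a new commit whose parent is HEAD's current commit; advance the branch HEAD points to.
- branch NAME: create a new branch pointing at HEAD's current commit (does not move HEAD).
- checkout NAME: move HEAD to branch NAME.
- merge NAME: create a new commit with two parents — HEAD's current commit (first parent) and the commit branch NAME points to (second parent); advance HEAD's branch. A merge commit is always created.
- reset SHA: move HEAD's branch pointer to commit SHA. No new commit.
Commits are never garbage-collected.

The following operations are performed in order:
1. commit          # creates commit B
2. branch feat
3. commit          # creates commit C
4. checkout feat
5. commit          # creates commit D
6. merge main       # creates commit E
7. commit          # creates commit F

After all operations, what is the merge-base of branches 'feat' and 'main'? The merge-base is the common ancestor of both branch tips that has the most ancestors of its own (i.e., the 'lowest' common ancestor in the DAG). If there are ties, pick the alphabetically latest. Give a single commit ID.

After op 1 (commit): HEAD=main@B [main=B]
After op 2 (branch): HEAD=main@B [feat=B main=B]
After op 3 (commit): HEAD=main@C [feat=B main=C]
After op 4 (checkout): HEAD=feat@B [feat=B main=C]
After op 5 (commit): HEAD=feat@D [feat=D main=C]
After op 6 (merge): HEAD=feat@E [feat=E main=C]
After op 7 (commit): HEAD=feat@F [feat=F main=C]
ancestors(feat=F): ['A', 'B', 'C', 'D', 'E', 'F']
ancestors(main=C): ['A', 'B', 'C']
common: ['A', 'B', 'C']

Answer: C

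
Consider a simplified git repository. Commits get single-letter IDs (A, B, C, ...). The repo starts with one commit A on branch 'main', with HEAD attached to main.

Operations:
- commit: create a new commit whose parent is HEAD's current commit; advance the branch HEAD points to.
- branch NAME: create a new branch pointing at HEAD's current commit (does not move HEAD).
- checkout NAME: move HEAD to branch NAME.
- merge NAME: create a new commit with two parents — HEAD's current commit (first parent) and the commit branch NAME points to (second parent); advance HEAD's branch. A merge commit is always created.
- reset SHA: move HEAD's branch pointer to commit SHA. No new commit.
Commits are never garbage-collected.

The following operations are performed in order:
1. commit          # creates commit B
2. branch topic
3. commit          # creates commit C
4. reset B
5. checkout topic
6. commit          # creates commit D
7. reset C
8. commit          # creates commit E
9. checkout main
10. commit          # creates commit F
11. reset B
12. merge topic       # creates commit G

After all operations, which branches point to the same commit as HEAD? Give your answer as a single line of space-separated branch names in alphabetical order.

Answer: main

Derivation:
After op 1 (commit): HEAD=main@B [main=B]
After op 2 (branch): HEAD=main@B [main=B topic=B]
After op 3 (commit): HEAD=main@C [main=C topic=B]
After op 4 (reset): HEAD=main@B [main=B topic=B]
After op 5 (checkout): HEAD=topic@B [main=B topic=B]
After op 6 (commit): HEAD=topic@D [main=B topic=D]
After op 7 (reset): HEAD=topic@C [main=B topic=C]
After op 8 (commit): HEAD=topic@E [main=B topic=E]
After op 9 (checkout): HEAD=main@B [main=B topic=E]
After op 10 (commit): HEAD=main@F [main=F topic=E]
After op 11 (reset): HEAD=main@B [main=B topic=E]
After op 12 (merge): HEAD=main@G [main=G topic=E]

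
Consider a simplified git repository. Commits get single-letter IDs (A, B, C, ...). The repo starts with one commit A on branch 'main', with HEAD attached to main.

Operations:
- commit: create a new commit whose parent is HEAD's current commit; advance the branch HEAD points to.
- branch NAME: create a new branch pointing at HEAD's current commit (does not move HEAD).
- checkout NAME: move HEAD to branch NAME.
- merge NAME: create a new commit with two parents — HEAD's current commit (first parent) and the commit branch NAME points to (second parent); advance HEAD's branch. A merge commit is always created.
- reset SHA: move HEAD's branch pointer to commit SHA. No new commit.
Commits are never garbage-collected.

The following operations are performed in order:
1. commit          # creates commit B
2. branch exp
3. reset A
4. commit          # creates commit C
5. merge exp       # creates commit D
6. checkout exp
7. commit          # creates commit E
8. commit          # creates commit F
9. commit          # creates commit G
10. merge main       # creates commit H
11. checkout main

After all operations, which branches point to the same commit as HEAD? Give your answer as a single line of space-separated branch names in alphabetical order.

Answer: main

Derivation:
After op 1 (commit): HEAD=main@B [main=B]
After op 2 (branch): HEAD=main@B [exp=B main=B]
After op 3 (reset): HEAD=main@A [exp=B main=A]
After op 4 (commit): HEAD=main@C [exp=B main=C]
After op 5 (merge): HEAD=main@D [exp=B main=D]
After op 6 (checkout): HEAD=exp@B [exp=B main=D]
After op 7 (commit): HEAD=exp@E [exp=E main=D]
After op 8 (commit): HEAD=exp@F [exp=F main=D]
After op 9 (commit): HEAD=exp@G [exp=G main=D]
After op 10 (merge): HEAD=exp@H [exp=H main=D]
After op 11 (checkout): HEAD=main@D [exp=H main=D]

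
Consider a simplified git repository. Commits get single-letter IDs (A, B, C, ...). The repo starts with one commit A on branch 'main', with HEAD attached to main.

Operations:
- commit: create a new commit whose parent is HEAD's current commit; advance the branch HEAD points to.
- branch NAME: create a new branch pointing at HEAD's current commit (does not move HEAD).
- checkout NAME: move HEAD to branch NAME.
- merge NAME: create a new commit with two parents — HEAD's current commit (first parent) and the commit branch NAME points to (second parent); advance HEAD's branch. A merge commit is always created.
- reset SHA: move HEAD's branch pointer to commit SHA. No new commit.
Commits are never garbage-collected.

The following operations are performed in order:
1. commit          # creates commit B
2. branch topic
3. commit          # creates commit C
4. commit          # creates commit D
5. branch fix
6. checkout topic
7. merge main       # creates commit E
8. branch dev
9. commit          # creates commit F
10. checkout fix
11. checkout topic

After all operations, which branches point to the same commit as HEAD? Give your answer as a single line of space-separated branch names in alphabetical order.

After op 1 (commit): HEAD=main@B [main=B]
After op 2 (branch): HEAD=main@B [main=B topic=B]
After op 3 (commit): HEAD=main@C [main=C topic=B]
After op 4 (commit): HEAD=main@D [main=D topic=B]
After op 5 (branch): HEAD=main@D [fix=D main=D topic=B]
After op 6 (checkout): HEAD=topic@B [fix=D main=D topic=B]
After op 7 (merge): HEAD=topic@E [fix=D main=D topic=E]
After op 8 (branch): HEAD=topic@E [dev=E fix=D main=D topic=E]
After op 9 (commit): HEAD=topic@F [dev=E fix=D main=D topic=F]
After op 10 (checkout): HEAD=fix@D [dev=E fix=D main=D topic=F]
After op 11 (checkout): HEAD=topic@F [dev=E fix=D main=D topic=F]

Answer: topic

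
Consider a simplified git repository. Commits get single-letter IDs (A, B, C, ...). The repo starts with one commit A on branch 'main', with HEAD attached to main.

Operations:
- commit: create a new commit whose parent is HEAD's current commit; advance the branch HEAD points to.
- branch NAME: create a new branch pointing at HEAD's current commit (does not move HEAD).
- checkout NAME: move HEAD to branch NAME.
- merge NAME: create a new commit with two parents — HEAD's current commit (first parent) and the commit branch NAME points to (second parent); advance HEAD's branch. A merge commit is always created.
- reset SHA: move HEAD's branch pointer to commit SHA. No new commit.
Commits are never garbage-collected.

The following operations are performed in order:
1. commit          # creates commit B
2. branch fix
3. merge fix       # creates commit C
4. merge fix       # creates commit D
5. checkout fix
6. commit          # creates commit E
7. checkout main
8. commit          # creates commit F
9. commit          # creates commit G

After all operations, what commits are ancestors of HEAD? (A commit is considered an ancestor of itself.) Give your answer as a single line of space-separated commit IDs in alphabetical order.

After op 1 (commit): HEAD=main@B [main=B]
After op 2 (branch): HEAD=main@B [fix=B main=B]
After op 3 (merge): HEAD=main@C [fix=B main=C]
After op 4 (merge): HEAD=main@D [fix=B main=D]
After op 5 (checkout): HEAD=fix@B [fix=B main=D]
After op 6 (commit): HEAD=fix@E [fix=E main=D]
After op 7 (checkout): HEAD=main@D [fix=E main=D]
After op 8 (commit): HEAD=main@F [fix=E main=F]
After op 9 (commit): HEAD=main@G [fix=E main=G]

Answer: A B C D F G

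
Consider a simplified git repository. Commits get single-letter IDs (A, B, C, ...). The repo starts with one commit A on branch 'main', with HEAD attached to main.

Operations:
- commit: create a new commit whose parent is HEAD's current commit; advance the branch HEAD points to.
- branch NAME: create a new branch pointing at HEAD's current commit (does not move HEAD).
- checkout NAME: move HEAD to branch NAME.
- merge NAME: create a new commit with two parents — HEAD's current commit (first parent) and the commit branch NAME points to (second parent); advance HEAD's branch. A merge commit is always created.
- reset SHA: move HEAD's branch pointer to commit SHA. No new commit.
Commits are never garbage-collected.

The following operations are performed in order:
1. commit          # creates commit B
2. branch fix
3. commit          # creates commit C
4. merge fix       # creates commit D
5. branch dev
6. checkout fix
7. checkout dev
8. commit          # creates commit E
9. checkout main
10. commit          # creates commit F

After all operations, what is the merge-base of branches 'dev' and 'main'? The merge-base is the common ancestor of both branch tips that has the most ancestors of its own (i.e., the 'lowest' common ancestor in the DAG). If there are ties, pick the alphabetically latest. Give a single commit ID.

After op 1 (commit): HEAD=main@B [main=B]
After op 2 (branch): HEAD=main@B [fix=B main=B]
After op 3 (commit): HEAD=main@C [fix=B main=C]
After op 4 (merge): HEAD=main@D [fix=B main=D]
After op 5 (branch): HEAD=main@D [dev=D fix=B main=D]
After op 6 (checkout): HEAD=fix@B [dev=D fix=B main=D]
After op 7 (checkout): HEAD=dev@D [dev=D fix=B main=D]
After op 8 (commit): HEAD=dev@E [dev=E fix=B main=D]
After op 9 (checkout): HEAD=main@D [dev=E fix=B main=D]
After op 10 (commit): HEAD=main@F [dev=E fix=B main=F]
ancestors(dev=E): ['A', 'B', 'C', 'D', 'E']
ancestors(main=F): ['A', 'B', 'C', 'D', 'F']
common: ['A', 'B', 'C', 'D']

Answer: D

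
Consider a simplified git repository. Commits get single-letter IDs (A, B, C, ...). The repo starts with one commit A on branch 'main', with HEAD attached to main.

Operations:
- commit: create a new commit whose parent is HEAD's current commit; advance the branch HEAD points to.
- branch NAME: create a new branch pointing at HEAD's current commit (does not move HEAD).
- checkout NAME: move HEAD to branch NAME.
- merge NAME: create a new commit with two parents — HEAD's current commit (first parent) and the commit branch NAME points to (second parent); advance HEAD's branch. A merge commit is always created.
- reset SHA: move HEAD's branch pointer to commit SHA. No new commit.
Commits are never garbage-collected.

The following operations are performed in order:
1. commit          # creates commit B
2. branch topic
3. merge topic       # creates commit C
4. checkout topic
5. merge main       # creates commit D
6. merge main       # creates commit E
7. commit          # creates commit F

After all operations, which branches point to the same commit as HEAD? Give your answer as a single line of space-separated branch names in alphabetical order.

Answer: topic

Derivation:
After op 1 (commit): HEAD=main@B [main=B]
After op 2 (branch): HEAD=main@B [main=B topic=B]
After op 3 (merge): HEAD=main@C [main=C topic=B]
After op 4 (checkout): HEAD=topic@B [main=C topic=B]
After op 5 (merge): HEAD=topic@D [main=C topic=D]
After op 6 (merge): HEAD=topic@E [main=C topic=E]
After op 7 (commit): HEAD=topic@F [main=C topic=F]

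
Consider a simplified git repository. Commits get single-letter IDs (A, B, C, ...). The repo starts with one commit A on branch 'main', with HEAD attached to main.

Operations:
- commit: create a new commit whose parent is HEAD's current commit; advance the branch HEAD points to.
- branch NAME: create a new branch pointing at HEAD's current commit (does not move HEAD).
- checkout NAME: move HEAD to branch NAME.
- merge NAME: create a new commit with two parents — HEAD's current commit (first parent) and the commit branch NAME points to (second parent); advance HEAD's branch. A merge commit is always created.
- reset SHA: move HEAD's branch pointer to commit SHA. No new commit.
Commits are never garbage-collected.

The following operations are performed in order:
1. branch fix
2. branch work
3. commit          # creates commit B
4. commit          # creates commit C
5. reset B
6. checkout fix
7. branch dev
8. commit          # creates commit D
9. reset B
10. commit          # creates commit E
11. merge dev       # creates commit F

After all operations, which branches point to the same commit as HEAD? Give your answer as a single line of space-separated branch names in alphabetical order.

After op 1 (branch): HEAD=main@A [fix=A main=A]
After op 2 (branch): HEAD=main@A [fix=A main=A work=A]
After op 3 (commit): HEAD=main@B [fix=A main=B work=A]
After op 4 (commit): HEAD=main@C [fix=A main=C work=A]
After op 5 (reset): HEAD=main@B [fix=A main=B work=A]
After op 6 (checkout): HEAD=fix@A [fix=A main=B work=A]
After op 7 (branch): HEAD=fix@A [dev=A fix=A main=B work=A]
After op 8 (commit): HEAD=fix@D [dev=A fix=D main=B work=A]
After op 9 (reset): HEAD=fix@B [dev=A fix=B main=B work=A]
After op 10 (commit): HEAD=fix@E [dev=A fix=E main=B work=A]
After op 11 (merge): HEAD=fix@F [dev=A fix=F main=B work=A]

Answer: fix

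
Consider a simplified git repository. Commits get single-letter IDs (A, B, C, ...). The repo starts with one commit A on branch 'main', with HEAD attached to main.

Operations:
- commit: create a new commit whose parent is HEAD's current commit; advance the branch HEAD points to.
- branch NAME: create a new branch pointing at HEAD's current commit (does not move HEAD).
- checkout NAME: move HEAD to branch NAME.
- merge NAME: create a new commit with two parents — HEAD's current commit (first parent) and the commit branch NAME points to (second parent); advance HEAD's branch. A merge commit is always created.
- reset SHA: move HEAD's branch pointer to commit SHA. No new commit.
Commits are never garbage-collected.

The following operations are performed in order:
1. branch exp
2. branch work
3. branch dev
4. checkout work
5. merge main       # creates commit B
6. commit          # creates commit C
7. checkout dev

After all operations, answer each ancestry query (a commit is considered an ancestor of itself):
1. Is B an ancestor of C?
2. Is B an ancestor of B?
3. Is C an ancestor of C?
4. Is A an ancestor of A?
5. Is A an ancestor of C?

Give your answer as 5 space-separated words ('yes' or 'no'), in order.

After op 1 (branch): HEAD=main@A [exp=A main=A]
After op 2 (branch): HEAD=main@A [exp=A main=A work=A]
After op 3 (branch): HEAD=main@A [dev=A exp=A main=A work=A]
After op 4 (checkout): HEAD=work@A [dev=A exp=A main=A work=A]
After op 5 (merge): HEAD=work@B [dev=A exp=A main=A work=B]
After op 6 (commit): HEAD=work@C [dev=A exp=A main=A work=C]
After op 7 (checkout): HEAD=dev@A [dev=A exp=A main=A work=C]
ancestors(C) = {A,B,C}; B in? yes
ancestors(B) = {A,B}; B in? yes
ancestors(C) = {A,B,C}; C in? yes
ancestors(A) = {A}; A in? yes
ancestors(C) = {A,B,C}; A in? yes

Answer: yes yes yes yes yes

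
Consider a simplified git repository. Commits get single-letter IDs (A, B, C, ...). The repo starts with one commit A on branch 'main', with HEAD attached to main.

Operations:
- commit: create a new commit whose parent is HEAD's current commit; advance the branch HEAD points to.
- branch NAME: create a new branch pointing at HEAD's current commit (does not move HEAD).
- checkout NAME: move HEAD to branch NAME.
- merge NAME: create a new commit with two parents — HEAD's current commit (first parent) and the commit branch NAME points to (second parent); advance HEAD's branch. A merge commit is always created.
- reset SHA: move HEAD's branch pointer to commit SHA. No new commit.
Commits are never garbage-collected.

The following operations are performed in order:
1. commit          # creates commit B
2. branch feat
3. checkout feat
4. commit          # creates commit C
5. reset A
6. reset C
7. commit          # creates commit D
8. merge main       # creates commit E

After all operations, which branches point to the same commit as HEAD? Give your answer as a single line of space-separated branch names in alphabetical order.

After op 1 (commit): HEAD=main@B [main=B]
After op 2 (branch): HEAD=main@B [feat=B main=B]
After op 3 (checkout): HEAD=feat@B [feat=B main=B]
After op 4 (commit): HEAD=feat@C [feat=C main=B]
After op 5 (reset): HEAD=feat@A [feat=A main=B]
After op 6 (reset): HEAD=feat@C [feat=C main=B]
After op 7 (commit): HEAD=feat@D [feat=D main=B]
After op 8 (merge): HEAD=feat@E [feat=E main=B]

Answer: feat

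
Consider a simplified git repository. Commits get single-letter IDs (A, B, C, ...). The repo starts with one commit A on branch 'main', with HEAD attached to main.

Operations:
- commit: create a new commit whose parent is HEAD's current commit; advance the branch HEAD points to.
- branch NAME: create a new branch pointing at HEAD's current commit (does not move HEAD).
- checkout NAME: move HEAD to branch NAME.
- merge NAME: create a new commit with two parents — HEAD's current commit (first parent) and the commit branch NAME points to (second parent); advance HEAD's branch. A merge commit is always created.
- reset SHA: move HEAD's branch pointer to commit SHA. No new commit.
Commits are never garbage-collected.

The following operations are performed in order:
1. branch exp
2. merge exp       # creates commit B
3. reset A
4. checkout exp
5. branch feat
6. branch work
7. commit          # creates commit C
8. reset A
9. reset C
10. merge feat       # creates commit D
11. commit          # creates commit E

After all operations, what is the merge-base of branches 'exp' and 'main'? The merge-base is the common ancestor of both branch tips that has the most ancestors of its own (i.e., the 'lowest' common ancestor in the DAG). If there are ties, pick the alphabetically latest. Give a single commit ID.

After op 1 (branch): HEAD=main@A [exp=A main=A]
After op 2 (merge): HEAD=main@B [exp=A main=B]
After op 3 (reset): HEAD=main@A [exp=A main=A]
After op 4 (checkout): HEAD=exp@A [exp=A main=A]
After op 5 (branch): HEAD=exp@A [exp=A feat=A main=A]
After op 6 (branch): HEAD=exp@A [exp=A feat=A main=A work=A]
After op 7 (commit): HEAD=exp@C [exp=C feat=A main=A work=A]
After op 8 (reset): HEAD=exp@A [exp=A feat=A main=A work=A]
After op 9 (reset): HEAD=exp@C [exp=C feat=A main=A work=A]
After op 10 (merge): HEAD=exp@D [exp=D feat=A main=A work=A]
After op 11 (commit): HEAD=exp@E [exp=E feat=A main=A work=A]
ancestors(exp=E): ['A', 'C', 'D', 'E']
ancestors(main=A): ['A']
common: ['A']

Answer: A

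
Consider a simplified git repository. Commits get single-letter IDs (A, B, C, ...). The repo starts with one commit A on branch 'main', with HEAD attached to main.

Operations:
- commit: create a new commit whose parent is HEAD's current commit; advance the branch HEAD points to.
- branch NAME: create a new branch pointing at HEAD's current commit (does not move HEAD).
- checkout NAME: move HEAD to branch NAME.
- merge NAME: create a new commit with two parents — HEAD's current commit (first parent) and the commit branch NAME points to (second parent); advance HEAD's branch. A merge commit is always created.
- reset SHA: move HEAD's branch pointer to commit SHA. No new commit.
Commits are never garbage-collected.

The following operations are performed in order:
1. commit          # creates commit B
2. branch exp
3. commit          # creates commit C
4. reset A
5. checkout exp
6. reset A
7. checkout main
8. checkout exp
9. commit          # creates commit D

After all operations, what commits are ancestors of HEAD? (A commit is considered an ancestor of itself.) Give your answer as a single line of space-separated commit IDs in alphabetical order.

Answer: A D

Derivation:
After op 1 (commit): HEAD=main@B [main=B]
After op 2 (branch): HEAD=main@B [exp=B main=B]
After op 3 (commit): HEAD=main@C [exp=B main=C]
After op 4 (reset): HEAD=main@A [exp=B main=A]
After op 5 (checkout): HEAD=exp@B [exp=B main=A]
After op 6 (reset): HEAD=exp@A [exp=A main=A]
After op 7 (checkout): HEAD=main@A [exp=A main=A]
After op 8 (checkout): HEAD=exp@A [exp=A main=A]
After op 9 (commit): HEAD=exp@D [exp=D main=A]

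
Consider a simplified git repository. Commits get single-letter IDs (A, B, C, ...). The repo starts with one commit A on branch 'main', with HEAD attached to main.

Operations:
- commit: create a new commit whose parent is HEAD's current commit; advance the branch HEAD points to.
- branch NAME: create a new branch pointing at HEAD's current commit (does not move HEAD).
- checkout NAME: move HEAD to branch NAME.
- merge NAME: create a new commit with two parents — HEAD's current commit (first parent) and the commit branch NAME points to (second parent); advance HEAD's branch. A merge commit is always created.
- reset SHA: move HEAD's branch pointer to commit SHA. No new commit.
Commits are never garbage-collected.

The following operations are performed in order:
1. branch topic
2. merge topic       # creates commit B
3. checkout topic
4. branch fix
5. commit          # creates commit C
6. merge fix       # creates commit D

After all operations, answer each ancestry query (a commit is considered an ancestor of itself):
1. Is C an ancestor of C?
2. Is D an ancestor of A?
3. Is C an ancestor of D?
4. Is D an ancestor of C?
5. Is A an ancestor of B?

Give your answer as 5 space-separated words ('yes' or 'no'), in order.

Answer: yes no yes no yes

Derivation:
After op 1 (branch): HEAD=main@A [main=A topic=A]
After op 2 (merge): HEAD=main@B [main=B topic=A]
After op 3 (checkout): HEAD=topic@A [main=B topic=A]
After op 4 (branch): HEAD=topic@A [fix=A main=B topic=A]
After op 5 (commit): HEAD=topic@C [fix=A main=B topic=C]
After op 6 (merge): HEAD=topic@D [fix=A main=B topic=D]
ancestors(C) = {A,C}; C in? yes
ancestors(A) = {A}; D in? no
ancestors(D) = {A,C,D}; C in? yes
ancestors(C) = {A,C}; D in? no
ancestors(B) = {A,B}; A in? yes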